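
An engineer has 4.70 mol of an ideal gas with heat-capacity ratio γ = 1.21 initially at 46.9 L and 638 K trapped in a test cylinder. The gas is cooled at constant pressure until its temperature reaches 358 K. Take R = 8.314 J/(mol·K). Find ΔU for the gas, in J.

P₁ = nRT₁/V₁ = 4.70×8.314×638/46.9 = 532 kPa.
Isobaric: P stays 532 kPa; V/T = const ⇒ T₂ = 358 K, V₂ = 26.3 L.
For an ideal gas ΔU = nCvΔT with Cv = R/(γ−1) = 39.6 J/(mol·K).
ΔU = 4.70×39.6×(358−638) = -52100 J.

-52100 J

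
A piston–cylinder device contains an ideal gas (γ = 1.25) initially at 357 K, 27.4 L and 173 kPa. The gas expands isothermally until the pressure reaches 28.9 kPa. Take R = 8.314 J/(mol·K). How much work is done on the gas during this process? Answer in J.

n = P₁V₁/(RT₁) = 173×27.4/(8.314×357) = 1.60 mol.
Isothermal: T stays 357 K; PV = const ⇒ V₂ = 164 L, P₂ = 28.9 kPa.
W = nRT ln(V₂/V₁) = 1.60×8.314×357×ln(5.99) = 8480 J.
Work done on the gas = −W_by = -8480 J.

-8480 J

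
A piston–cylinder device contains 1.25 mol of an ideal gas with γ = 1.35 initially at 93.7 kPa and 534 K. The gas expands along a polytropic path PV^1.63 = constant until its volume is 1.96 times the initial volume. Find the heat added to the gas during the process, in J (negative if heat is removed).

V₁ = nRT₁/P₁ = 1.25×8.314×534/93.7 = 59.2 L.
Polytropic n=1.63: T₂ = T₁(V₁/V₂)^(n−1) = 534×(0.510)^0.63 = 349 K; P₂ = P₁(V₁/V₂)^n = 31.3 kPa.
W = (P₁V₁−P₂V₂)/(n−1) = (93.7×59.2−31.3×116)/0.63 = 3040 J.
ΔU = nCvΔT = 1.25×23.8×(349−534) = -5480 J.
Q = ΔU + W = -2440 J.

-2440 J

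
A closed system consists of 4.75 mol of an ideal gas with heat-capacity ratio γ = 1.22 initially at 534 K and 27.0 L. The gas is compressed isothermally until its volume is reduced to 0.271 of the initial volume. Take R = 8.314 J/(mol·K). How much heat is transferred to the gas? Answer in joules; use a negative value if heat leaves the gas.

P₁ = nRT₁/V₁ = 4.75×8.314×534/27.0 = 781 kPa.
Isothermal: T stays 534 K; PV = const ⇒ V₂ = 7.32 L, P₂ = 2880 kPa.
ΔU = 0 (ideal gas, T constant).
W = nRT ln(V₂/V₁) = 4.75×8.314×534×ln(0.271) = -27500 J.
Q = ΔU + W = -27500 J.

-27500 J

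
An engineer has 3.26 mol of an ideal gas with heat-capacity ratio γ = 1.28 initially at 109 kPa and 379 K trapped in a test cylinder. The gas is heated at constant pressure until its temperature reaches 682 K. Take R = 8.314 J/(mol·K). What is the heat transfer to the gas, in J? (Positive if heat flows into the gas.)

V₁ = nRT₁/P₁ = 3.26×8.314×379/109 = 94.2 L.
Isobaric: P stays 109 kPa; V/T = const ⇒ T₂ = 682 K, V₂ = 170 L.
W = PΔV = 109×(170−94.2) kPa·L = 8210 J.
ΔU = nCvΔT = 3.26×29.7×(682−379) = 29300 J.
Q = ΔU + W = nCpΔT = 37500 J.

37500 J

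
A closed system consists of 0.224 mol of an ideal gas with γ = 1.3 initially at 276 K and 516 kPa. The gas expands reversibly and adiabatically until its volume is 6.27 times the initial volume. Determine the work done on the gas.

V₁ = nRT₁/P₁ = 0.224×8.314×276/516 = 0.996 L.
Adiabatic: TV^(γ−1) = const ⇒ T₂ = 276×(0.159)^0.300 = 159 K; PV^γ = const ⇒ P₂ = 47.4 kPa.
ΔU = nCvΔT = 0.224×27.7×(159−276) = -726 J.
Q = 0 for an adiabatic process, so W = −ΔU = 726 J.
Work done on the gas = −W_by = -726 J.

-726 J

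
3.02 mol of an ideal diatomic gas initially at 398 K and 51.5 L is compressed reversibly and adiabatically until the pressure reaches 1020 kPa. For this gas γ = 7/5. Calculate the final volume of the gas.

15.7 L

P₁ = nRT₁/V₁ = 3.02×8.314×398/51.5 = 194 kPa.
Adiabatic: T₂/T₁ = (P₂/P₁)^((γ−1)/γ) ⇒ T₂ = 398×(5.26)^0.286 = 639 K; V₂ = 15.7 L.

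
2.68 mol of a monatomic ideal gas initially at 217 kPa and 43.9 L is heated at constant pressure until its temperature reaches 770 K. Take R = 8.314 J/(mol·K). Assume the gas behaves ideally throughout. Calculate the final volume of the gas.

79.1 L

T₁ = P₁V₁/(nR) = 217×43.9/(2.68×8.314) = 428 K.
Isobaric: P stays 217 kPa; V/T = const ⇒ T₂ = 770 K, V₂ = 79.1 L.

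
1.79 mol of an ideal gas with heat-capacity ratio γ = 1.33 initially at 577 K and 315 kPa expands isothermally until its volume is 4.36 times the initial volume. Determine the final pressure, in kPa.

V₁ = nRT₁/P₁ = 1.79×8.314×577/315 = 27.3 L.
Isothermal: T stays 577 K; PV = const ⇒ V₂ = 119 L, P₂ = 72.2 kPa.

72.2 kPa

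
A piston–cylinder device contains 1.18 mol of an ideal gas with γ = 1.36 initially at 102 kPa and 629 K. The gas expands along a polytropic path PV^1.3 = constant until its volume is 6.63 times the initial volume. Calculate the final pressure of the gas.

V₁ = nRT₁/P₁ = 1.18×8.314×629/102 = 60.5 L.
Polytropic n=1.3: T₂ = T₁(V₁/V₂)^(n−1) = 629×(0.151)^0.30 = 357 K; P₂ = P₁(V₁/V₂)^n = 8.72 kPa.

8.72 kPa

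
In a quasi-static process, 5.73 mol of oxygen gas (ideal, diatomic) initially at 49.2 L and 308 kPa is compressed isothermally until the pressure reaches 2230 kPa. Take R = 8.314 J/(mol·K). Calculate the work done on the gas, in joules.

30000 J

T₁ = P₁V₁/(nR) = 308×49.2/(5.73×8.314) = 318 K.
Isothermal: T stays 318 K; PV = const ⇒ V₂ = 6.80 L, P₂ = 2230 kPa.
W = nRT ln(V₂/V₁) = 5.73×8.314×318×ln(0.138) = -30000 J.
Work done on the gas = −W_by = 30000 J.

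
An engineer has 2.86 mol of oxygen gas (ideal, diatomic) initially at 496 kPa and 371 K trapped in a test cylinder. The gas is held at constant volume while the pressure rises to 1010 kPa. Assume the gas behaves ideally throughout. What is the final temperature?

V₁ = nRT₁/P₁ = 2.86×8.314×371/496 = 17.8 L.
Isochoric: V stays 17.8 L; P/T = const ⇒ T₂ = 755 K, P₂ = 1010 kPa.

755 K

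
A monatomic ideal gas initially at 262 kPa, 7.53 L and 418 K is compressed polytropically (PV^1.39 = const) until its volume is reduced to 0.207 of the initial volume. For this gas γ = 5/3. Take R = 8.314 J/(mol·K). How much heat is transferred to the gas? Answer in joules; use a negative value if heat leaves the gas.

n = P₁V₁/(RT₁) = 262×7.53/(8.314×418) = 0.568 mol.
Polytropic n=1.39: T₂ = T₁(V₁/V₂)^(n−1) = 418×(4.83)^0.39 = 773 K; P₂ = P₁(V₁/V₂)^n = 2340 kPa.
W = (P₁V₁−P₂V₂)/(n−1) = (262×7.53−2340×1.56)/0.39 = -4290 J.
ΔU = nCvΔT = 0.568×12.5×(773−418) = 2510 J.
Q = ΔU + W = -1780 J.

-1780 J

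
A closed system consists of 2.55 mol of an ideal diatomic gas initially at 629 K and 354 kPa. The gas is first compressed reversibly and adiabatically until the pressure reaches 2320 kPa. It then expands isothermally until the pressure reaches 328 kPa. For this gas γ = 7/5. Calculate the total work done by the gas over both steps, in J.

V₁ = nRT₁/P₁ = 2.55×8.314×629/354 = 37.7 L.
Step 1 — Adiabatic: T₂/T₁ = (P₂/P₁)^((γ−1)/γ) ⇒ T₂ = 629×(6.55)^0.286 = 1080 K; V₂ = 9.84 L.
ΔU = nCvΔT = 2.55×20.8×(1080−629) = 23700 J.
Q = 0 for an adiabatic process, so W = −ΔU = -23700 J.
State after step 1: P = 2320 kPa, V = 9.84 L, T = 1080 K.
Step 2 — Isothermal: T stays 1080 K; PV = const ⇒ V₂ = 69.6 L, P₂ = 328 kPa.
ΔU = 0 (ideal gas, T constant).
W = nRT ln(V₂/V₁) = 2.55×8.314×1080×ln(7.07) = 44600 J.
Q = ΔU + W = 44600 J.
Net over both steps: W = 20900 J, Q = 44600 J, ΔU = 23700 J.

20900 J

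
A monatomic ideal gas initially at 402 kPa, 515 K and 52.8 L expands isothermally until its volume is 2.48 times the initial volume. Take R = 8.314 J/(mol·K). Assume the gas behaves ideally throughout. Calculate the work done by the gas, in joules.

19300 J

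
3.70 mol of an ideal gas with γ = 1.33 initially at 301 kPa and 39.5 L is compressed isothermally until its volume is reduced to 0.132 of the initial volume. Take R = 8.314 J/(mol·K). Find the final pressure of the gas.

T₁ = P₁V₁/(nR) = 301×39.5/(3.70×8.314) = 387 K.
Isothermal: T stays 387 K; PV = const ⇒ V₂ = 5.21 L, P₂ = 2280 kPa.

2280 kPa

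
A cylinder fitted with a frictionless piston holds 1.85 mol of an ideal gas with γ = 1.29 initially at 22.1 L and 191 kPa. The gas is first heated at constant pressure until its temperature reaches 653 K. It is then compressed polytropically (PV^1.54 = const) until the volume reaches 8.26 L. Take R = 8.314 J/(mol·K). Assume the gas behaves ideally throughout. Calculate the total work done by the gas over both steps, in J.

T₁ = P₁V₁/(nR) = 191×22.1/(1.85×8.314) = 274 K.
Step 1 — Isobaric: P stays 191 kPa; V/T = const ⇒ T₂ = 653 K, V₂ = 52.6 L.
W = PΔV = 191×(52.6−22.1) kPa·L = 5820 J.
ΔU = nCvΔT = 1.85×28.7×(653−274) = 20100 J.
Q = ΔU + W = nCpΔT = 25900 J.
State after step 1: P = 191 kPa, V = 52.6 L, T = 653 K.
Step 2 — Polytropic n=1.54: T₂ = T₁(V₁/V₂)^(n−1) = 653×(6.37)^0.54 = 1770 K; P₂ = P₁(V₁/V₂)^n = 3300 kPa.
W = (P₁V₁−P₂V₂)/(n−1) = (191×52.6−3300×8.26)/0.54 = -31900 J.
ΔU = nCvΔT = 1.85×28.7×(1770−653) = 59500 J.
Q = ΔU + W = 27500 J.
Net over both steps: W = -26100 J, Q = 53400 J, ΔU = 79500 J.

-26100 J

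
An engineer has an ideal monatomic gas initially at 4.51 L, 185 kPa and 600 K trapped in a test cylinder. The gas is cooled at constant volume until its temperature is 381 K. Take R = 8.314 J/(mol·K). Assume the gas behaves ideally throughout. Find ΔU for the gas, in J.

n = P₁V₁/(RT₁) = 185×4.51/(8.314×600) = 0.167 mol.
Isochoric: V stays 4.51 L; P/T = const ⇒ T₂ = 381 K, P₂ = 117 kPa.
For an ideal gas ΔU = nCvΔT with Cv = (3/2)R = 12.5 J/(mol·K).
ΔU = 0.167×12.5×(381−600) = -457 J.

-457 J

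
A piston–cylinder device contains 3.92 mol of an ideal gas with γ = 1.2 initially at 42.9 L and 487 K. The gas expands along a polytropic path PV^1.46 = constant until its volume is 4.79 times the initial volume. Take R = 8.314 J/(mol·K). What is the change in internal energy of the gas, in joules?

-40800 J

P₁ = nRT₁/V₁ = 3.92×8.314×487/42.9 = 370 kPa.
Polytropic n=1.46: T₂ = T₁(V₁/V₂)^(n−1) = 487×(0.209)^0.46 = 237 K; P₂ = P₁(V₁/V₂)^n = 37.6 kPa.
For an ideal gas ΔU = nCvΔT with Cv = R/(γ−1) = 41.6 J/(mol·K).
ΔU = 3.92×41.6×(237−487) = -40800 J.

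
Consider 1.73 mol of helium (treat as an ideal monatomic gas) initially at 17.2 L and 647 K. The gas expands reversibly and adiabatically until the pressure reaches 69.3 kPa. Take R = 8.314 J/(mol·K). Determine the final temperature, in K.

284 K

P₁ = nRT₁/V₁ = 1.73×8.314×647/17.2 = 541 kPa.
Adiabatic: T₂/T₁ = (P₂/P₁)^((γ−1)/γ) ⇒ T₂ = 647×(0.128)^0.400 = 284 K; V₂ = 59.0 L.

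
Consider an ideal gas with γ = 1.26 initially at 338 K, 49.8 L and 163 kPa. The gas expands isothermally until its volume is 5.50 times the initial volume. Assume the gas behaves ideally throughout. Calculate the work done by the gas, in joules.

n = P₁V₁/(RT₁) = 163×49.8/(8.314×338) = 2.89 mol.
Isothermal: T stays 338 K; PV = const ⇒ V₂ = 274 L, P₂ = 29.6 kPa.
W = nRT ln(V₂/V₁) = 2.89×8.314×338×ln(5.50) = 13800 J.

13800 J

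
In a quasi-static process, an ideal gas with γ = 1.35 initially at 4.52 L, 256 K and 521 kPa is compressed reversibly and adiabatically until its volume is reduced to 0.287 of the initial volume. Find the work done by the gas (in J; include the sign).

-3690 J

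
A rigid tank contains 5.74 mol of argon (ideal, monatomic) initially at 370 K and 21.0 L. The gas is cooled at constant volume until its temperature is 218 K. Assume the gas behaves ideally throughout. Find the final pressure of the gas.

P₁ = nRT₁/V₁ = 5.74×8.314×370/21.0 = 841 kPa.
Isochoric: V stays 21.0 L; P/T = const ⇒ T₂ = 218 K, P₂ = 495 kPa.

495 kPa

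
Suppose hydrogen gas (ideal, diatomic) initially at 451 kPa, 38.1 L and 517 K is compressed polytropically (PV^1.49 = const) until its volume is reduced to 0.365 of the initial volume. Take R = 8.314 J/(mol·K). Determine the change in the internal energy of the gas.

n = P₁V₁/(RT₁) = 451×38.1/(8.314×517) = 4.00 mol.
Polytropic n=1.49: T₂ = T₁(V₁/V₂)^(n−1) = 517×(2.74)^0.49 = 847 K; P₂ = P₁(V₁/V₂)^n = 2020 kPa.
For an ideal gas ΔU = nCvΔT with Cv = (5/2)R = 20.8 J/(mol·K).
ΔU = 4.00×20.8×(847−517) = 27400 J.

27400 J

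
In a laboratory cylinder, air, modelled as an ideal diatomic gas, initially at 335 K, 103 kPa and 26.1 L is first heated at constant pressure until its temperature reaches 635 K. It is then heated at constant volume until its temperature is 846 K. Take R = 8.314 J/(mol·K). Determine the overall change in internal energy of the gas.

10300 J

n = P₁V₁/(RT₁) = 103×26.1/(8.314×335) = 0.965 mol.
Step 1 — Isobaric: P stays 103 kPa; V/T = const ⇒ T₂ = 635 K, V₂ = 49.5 L.
W = PΔV = 103×(49.5−26.1) kPa·L = 2410 J.
ΔU = nCvΔT = 0.965×20.8×(635−335) = 6020 J.
Q = ΔU + W = nCpΔT = 8430 J.
State after step 1: P = 103 kPa, V = 49.5 L, T = 635 K.
Step 2 — Isochoric: V stays 49.5 L; P/T = const ⇒ T₂ = 846 K, P₂ = 137 kPa.
W = 0 (no volume change).
ΔU = nCvΔT = 0.965×20.8×(846−635) = 4230 J.
Q = ΔU = 4230 J.
Net over both steps: W = 2410 J, Q = 12700 J, ΔU = 10300 J.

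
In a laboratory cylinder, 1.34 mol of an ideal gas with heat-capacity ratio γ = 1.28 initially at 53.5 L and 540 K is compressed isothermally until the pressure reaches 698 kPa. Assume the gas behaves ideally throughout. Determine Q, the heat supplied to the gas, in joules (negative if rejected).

P₁ = nRT₁/V₁ = 1.34×8.314×540/53.5 = 112 kPa.
Isothermal: T stays 540 K; PV = const ⇒ V₂ = 8.62 L, P₂ = 698 kPa.
ΔU = 0 (ideal gas, T constant).
W = nRT ln(V₂/V₁) = 1.34×8.314×540×ln(0.161) = -11000 J.
Q = ΔU + W = -11000 J.

-11000 J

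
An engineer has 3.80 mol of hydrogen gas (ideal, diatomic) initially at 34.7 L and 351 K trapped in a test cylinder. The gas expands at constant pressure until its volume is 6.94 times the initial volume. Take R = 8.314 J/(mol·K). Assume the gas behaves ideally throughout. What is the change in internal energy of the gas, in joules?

165000 J

P₁ = nRT₁/V₁ = 3.80×8.314×351/34.7 = 320 kPa.
Isobaric: P stays 320 kPa; V/T = const ⇒ T₂ = 2440 K, V₂ = 241 L.
For an ideal gas ΔU = nCvΔT with Cv = (5/2)R = 20.8 J/(mol·K).
ΔU = 3.80×20.8×(2440−351) = 165000 J.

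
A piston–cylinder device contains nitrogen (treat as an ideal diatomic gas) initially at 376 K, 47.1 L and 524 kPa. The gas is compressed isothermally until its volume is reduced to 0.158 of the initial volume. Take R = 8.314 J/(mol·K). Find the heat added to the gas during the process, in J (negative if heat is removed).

-45500 J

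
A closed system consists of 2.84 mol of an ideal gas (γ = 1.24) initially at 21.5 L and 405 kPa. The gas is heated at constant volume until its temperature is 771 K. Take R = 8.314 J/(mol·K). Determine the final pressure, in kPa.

T₁ = P₁V₁/(nR) = 405×21.5/(2.84×8.314) = 369 K.
Isochoric: V stays 21.5 L; P/T = const ⇒ T₂ = 771 K, P₂ = 847 kPa.

847 kPa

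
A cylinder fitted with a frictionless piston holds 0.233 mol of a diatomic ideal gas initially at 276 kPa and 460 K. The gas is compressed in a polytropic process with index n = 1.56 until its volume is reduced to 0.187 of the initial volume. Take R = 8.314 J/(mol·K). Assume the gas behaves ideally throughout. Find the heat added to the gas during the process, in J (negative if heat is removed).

991 J

V₁ = nRT₁/P₁ = 0.233×8.314×460/276 = 3.23 L.
Polytropic n=1.56: T₂ = T₁(V₁/V₂)^(n−1) = 460×(5.35)^0.56 = 1180 K; P₂ = P₁(V₁/V₂)^n = 3770 kPa.
W = (P₁V₁−P₂V₂)/(n−1) = (276×3.23−3770×0.604)/0.56 = -2480 J.
ΔU = nCvΔT = 0.233×20.8×(1180−460) = 3470 J.
Q = ΔU + W = 991 J.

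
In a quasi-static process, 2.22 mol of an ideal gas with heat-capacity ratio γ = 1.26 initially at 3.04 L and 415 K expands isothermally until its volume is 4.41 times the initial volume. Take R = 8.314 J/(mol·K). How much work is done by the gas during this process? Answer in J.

11400 J

P₁ = nRT₁/V₁ = 2.22×8.314×415/3.04 = 2520 kPa.
Isothermal: T stays 415 K; PV = const ⇒ V₂ = 13.4 L, P₂ = 571 kPa.
W = nRT ln(V₂/V₁) = 2.22×8.314×415×ln(4.41) = 11400 J.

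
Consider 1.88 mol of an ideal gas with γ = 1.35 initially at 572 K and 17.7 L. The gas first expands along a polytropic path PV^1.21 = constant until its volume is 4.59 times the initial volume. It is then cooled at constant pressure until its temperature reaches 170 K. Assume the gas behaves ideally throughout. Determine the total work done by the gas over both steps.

P₁ = nRT₁/V₁ = 1.88×8.314×572/17.7 = 505 kPa.
Step 1 — Polytropic n=1.21: T₂ = T₁(V₁/V₂)^(n−1) = 572×(0.218)^0.21 = 415 K; P₂ = P₁(V₁/V₂)^n = 79.9 kPa.
W = (P₁V₁−P₂V₂)/(n−1) = (505×17.7−79.9×81.2)/0.21 = 11700 J.
ΔU = nCvΔT = 1.88×23.8×(415−572) = -7000 J.
Q = ΔU + W = 4660 J.
State after step 1: P = 79.9 kPa, V = 81.2 L, T = 415 K.
Step 2 — Isobaric: P stays 79.9 kPa; V/T = const ⇒ T₂ = 170 K, V₂ = 33.3 L.
W = PΔV = 79.9×(33.3−81.2) kPa·L = -3830 J.
ΔU = nCvΔT = 1.88×23.8×(170−415) = -11000 J.
Q = ΔU + W = nCpΔT = -14800 J.
Net over both steps: W = 7820 J, Q = -10100 J, ΔU = -18000 J.

7820 J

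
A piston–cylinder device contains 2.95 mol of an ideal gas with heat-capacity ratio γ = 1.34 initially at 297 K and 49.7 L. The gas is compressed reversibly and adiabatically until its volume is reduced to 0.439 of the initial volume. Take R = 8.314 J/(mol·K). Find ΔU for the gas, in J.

P₁ = nRT₁/V₁ = 2.95×8.314×297/49.7 = 147 kPa.
Adiabatic: TV^(γ−1) = const ⇒ T₂ = 297×(2.28)^0.340 = 393 K; PV^γ = const ⇒ P₂ = 442 kPa.
For an ideal gas ΔU = nCvΔT with Cv = R/(γ−1) = 24.5 J/(mol·K).
ΔU = 2.95×24.5×(393−297) = 6920 J.

6920 J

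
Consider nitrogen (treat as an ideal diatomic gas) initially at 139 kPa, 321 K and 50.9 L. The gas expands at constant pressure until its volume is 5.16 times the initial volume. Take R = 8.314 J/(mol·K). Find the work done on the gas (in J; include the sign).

n = P₁V₁/(RT₁) = 139×50.9/(8.314×321) = 2.65 mol.
Isobaric: P stays 139 kPa; V/T = const ⇒ T₂ = 1660 K, V₂ = 263 L.
W = PΔV = 139×(263−50.9) kPa·L = 29400 J.
Work done on the gas = −W_by = -29400 J.

-29400 J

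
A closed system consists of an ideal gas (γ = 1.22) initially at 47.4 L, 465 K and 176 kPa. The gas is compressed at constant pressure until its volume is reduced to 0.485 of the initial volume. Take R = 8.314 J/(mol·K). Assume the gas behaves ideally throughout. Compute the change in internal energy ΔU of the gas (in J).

-19500 J

n = P₁V₁/(RT₁) = 176×47.4/(8.314×465) = 2.16 mol.
Isobaric: P stays 176 kPa; V/T = const ⇒ T₂ = 226 K, V₂ = 23.0 L.
For an ideal gas ΔU = nCvΔT with Cv = R/(γ−1) = 37.8 J/(mol·K).
ΔU = 2.16×37.8×(226−465) = -19500 J.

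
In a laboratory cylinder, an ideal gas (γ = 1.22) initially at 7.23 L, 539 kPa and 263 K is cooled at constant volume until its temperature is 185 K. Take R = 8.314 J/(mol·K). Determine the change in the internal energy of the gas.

n = P₁V₁/(RT₁) = 539×7.23/(8.314×263) = 1.78 mol.
Isochoric: V stays 7.23 L; P/T = const ⇒ T₂ = 185 K, P₂ = 379 kPa.
For an ideal gas ΔU = nCvΔT with Cv = R/(γ−1) = 37.8 J/(mol·K).
ΔU = 1.78×37.8×(185−263) = -5250 J.

-5250 J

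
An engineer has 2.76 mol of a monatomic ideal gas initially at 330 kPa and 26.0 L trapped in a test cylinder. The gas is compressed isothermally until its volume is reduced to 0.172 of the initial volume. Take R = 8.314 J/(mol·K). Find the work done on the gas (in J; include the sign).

15100 J

T₁ = P₁V₁/(nR) = 330×26.0/(2.76×8.314) = 374 K.
Isothermal: T stays 374 K; PV = const ⇒ V₂ = 4.47 L, P₂ = 1920 kPa.
W = nRT ln(V₂/V₁) = 2.76×8.314×374×ln(0.172) = -15100 J.
Work done on the gas = −W_by = 15100 J.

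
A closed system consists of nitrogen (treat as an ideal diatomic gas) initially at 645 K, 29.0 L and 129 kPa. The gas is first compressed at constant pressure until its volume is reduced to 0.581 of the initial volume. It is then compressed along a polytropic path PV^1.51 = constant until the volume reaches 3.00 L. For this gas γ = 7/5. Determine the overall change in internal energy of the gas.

3750 J

n = P₁V₁/(RT₁) = 129×29.0/(8.314×645) = 0.698 mol.
Step 1 — Isobaric: P stays 129 kPa; V/T = const ⇒ T₂ = 375 K, V₂ = 16.8 L.
W = PΔV = 129×(16.8−29.0) kPa·L = -1570 J.
ΔU = nCvΔT = 0.698×20.8×(375−645) = -3920 J.
Q = ΔU + W = nCpΔT = -5490 J.
State after step 1: P = 129 kPa, V = 16.8 L, T = 375 K.
Step 2 — Polytropic n=1.51: T₂ = T₁(V₁/V₂)^(n−1) = 375×(5.62)^0.51 = 904 K; P₂ = P₁(V₁/V₂)^n = 1750 kPa.
W = (P₁V₁−P₂V₂)/(n−1) = (129×16.8−1750×3.00)/0.51 = -6010 J.
ΔU = nCvΔT = 0.698×20.8×(904−375) = 7670 J.
Q = ΔU + W = 1650 J.
Net over both steps: W = -7580 J, Q = -3830 J, ΔU = 3750 J.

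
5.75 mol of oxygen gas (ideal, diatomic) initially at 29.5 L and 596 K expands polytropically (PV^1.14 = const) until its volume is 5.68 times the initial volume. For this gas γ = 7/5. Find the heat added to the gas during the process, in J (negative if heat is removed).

P₁ = nRT₁/V₁ = 5.75×8.314×596/29.5 = 966 kPa.
Polytropic n=1.14: T₂ = T₁(V₁/V₂)^(n−1) = 596×(0.176)^0.14 = 467 K; P₂ = P₁(V₁/V₂)^n = 133 kPa.
W = (P₁V₁−P₂V₂)/(n−1) = (966×29.5−133×168)/0.14 = 43900 J.
ΔU = nCvΔT = 5.75×20.8×(467−596) = -15400 J.
Q = ΔU + W = 28600 J.

28600 J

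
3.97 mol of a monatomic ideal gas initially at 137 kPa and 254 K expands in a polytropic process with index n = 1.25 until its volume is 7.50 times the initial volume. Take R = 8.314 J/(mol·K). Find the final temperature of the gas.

V₁ = nRT₁/P₁ = 3.97×8.314×254/137 = 61.2 L.
Polytropic n=1.25: T₂ = T₁(V₁/V₂)^(n−1) = 254×(0.133)^0.25 = 153 K; P₂ = P₁(V₁/V₂)^n = 11.0 kPa.

153 K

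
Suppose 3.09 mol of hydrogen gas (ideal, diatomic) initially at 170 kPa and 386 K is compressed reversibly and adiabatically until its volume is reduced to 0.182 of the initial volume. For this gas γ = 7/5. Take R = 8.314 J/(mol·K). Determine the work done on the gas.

24200 J

V₁ = nRT₁/P₁ = 3.09×8.314×386/170 = 58.3 L.
Adiabatic: TV^(γ−1) = const ⇒ T₂ = 386×(5.49)^0.400 = 763 K; PV^γ = const ⇒ P₂ = 1850 kPa.
ΔU = nCvΔT = 3.09×20.8×(763−386) = 24200 J.
Q = 0 for an adiabatic process, so W = −ΔU = -24200 J.
Work done on the gas = −W_by = 24200 J.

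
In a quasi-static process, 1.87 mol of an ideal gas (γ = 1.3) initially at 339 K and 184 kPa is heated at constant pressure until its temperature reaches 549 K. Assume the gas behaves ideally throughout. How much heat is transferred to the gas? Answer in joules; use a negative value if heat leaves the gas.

14100 J

V₁ = nRT₁/P₁ = 1.87×8.314×339/184 = 28.6 L.
Isobaric: P stays 184 kPa; V/T = const ⇒ T₂ = 549 K, V₂ = 46.4 L.
W = PΔV = 184×(46.4−28.6) kPa·L = 3260 J.
ΔU = nCvΔT = 1.87×27.7×(549−339) = 10900 J.
Q = ΔU + W = nCpΔT = 14100 J.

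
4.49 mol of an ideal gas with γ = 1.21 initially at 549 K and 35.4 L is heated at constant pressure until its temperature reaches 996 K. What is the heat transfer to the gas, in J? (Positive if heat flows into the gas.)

96100 J

P₁ = nRT₁/V₁ = 4.49×8.314×549/35.4 = 579 kPa.
Isobaric: P stays 579 kPa; V/T = const ⇒ T₂ = 996 K, V₂ = 64.2 L.
W = PΔV = 579×(64.2−35.4) kPa·L = 16700 J.
ΔU = nCvΔT = 4.49×39.6×(996−549) = 79500 J.
Q = ΔU + W = nCpΔT = 96100 J.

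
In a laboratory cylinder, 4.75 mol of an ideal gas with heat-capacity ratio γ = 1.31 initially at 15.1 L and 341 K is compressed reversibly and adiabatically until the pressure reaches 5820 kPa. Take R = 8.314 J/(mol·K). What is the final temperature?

P₁ = nRT₁/V₁ = 4.75×8.314×341/15.1 = 892 kPa.
Adiabatic: T₂/T₁ = (P₂/P₁)^((γ−1)/γ) ⇒ T₂ = 341×(6.53)^0.237 = 532 K; V₂ = 3.61 L.

532 K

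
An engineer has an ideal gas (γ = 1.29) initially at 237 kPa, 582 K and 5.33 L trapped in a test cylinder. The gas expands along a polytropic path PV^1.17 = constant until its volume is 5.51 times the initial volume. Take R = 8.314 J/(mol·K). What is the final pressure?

Polytropic n=1.17: T₂ = T₁(V₁/V₂)^(n−1) = 582×(0.181)^0.17 = 435 K; P₂ = P₁(V₁/V₂)^n = 32.2 kPa.

32.2 kPa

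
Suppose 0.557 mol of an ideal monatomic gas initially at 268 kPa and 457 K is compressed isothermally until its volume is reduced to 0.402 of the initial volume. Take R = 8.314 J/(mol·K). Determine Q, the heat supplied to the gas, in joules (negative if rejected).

V₁ = nRT₁/P₁ = 0.557×8.314×457/268 = 7.90 L.
Isothermal: T stays 457 K; PV = const ⇒ V₂ = 3.17 L, P₂ = 667 kPa.
ΔU = 0 (ideal gas, T constant).
W = nRT ln(V₂/V₁) = 0.557×8.314×457×ln(0.402) = -1930 J.
Q = ΔU + W = -1930 J.

-1930 J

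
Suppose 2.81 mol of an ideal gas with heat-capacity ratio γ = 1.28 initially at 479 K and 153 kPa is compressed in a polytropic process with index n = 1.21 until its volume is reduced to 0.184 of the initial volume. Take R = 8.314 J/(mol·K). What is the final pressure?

V₁ = nRT₁/P₁ = 2.81×8.314×479/153 = 73.1 L.
Polytropic n=1.21: T₂ = T₁(V₁/V₂)^(n−1) = 479×(5.43)^0.21 = 683 K; P₂ = P₁(V₁/V₂)^n = 1190 kPa.

1190 kPa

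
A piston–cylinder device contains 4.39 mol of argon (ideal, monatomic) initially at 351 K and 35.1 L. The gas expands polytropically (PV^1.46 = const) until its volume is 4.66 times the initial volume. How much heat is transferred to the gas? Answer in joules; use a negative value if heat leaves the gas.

P₁ = nRT₁/V₁ = 4.39×8.314×351/35.1 = 365 kPa.
Polytropic n=1.46: T₂ = T₁(V₁/V₂)^(n−1) = 351×(0.215)^0.46 = 173 K; P₂ = P₁(V₁/V₂)^n = 38.6 kPa.
W = (P₁V₁−P₂V₂)/(n−1) = (365×35.1−38.6×164)/0.46 = 14100 J.
ΔU = nCvΔT = 4.39×12.5×(173−351) = -9750 J.
Q = ΔU + W = 4380 J.

4380 J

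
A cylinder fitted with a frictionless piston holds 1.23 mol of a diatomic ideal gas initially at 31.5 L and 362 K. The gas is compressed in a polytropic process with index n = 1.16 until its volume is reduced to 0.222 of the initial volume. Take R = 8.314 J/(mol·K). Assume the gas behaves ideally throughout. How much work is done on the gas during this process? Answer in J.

6300 J

P₁ = nRT₁/V₁ = 1.23×8.314×362/31.5 = 118 kPa.
Polytropic n=1.16: T₂ = T₁(V₁/V₂)^(n−1) = 362×(4.50)^0.16 = 461 K; P₂ = P₁(V₁/V₂)^n = 674 kPa.
W = (P₁V₁−P₂V₂)/(n−1) = (118×31.5−674×6.99)/0.16 = -6300 J.
Work done on the gas = −W_by = 6300 J.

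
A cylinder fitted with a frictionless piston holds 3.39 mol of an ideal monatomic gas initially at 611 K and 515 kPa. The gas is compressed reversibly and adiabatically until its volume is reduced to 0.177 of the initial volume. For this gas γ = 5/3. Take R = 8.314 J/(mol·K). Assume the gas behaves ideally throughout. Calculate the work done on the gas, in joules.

V₁ = nRT₁/P₁ = 3.39×8.314×611/515 = 33.4 L.
Adiabatic: TV^(γ−1) = const ⇒ T₂ = 611×(5.65)^0.667 = 1940 K; PV^γ = const ⇒ P₂ = 9230 kPa.
ΔU = nCvΔT = 3.39×12.5×(1940−611) = 56100 J.
Q = 0 for an adiabatic process, so W = −ΔU = -56100 J.
Work done on the gas = −W_by = 56100 J.

56100 J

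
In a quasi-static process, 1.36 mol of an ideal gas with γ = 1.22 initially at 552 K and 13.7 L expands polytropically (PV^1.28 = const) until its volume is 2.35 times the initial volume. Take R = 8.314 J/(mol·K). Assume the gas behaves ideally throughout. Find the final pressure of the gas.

153 kPa

P₁ = nRT₁/V₁ = 1.36×8.314×552/13.7 = 456 kPa.
Polytropic n=1.28: T₂ = T₁(V₁/V₂)^(n−1) = 552×(0.426)^0.28 = 435 K; P₂ = P₁(V₁/V₂)^n = 153 kPa.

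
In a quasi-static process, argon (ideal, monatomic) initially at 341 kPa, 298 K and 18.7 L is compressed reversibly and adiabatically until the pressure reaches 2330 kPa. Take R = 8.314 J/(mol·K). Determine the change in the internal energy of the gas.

11100 J

n = P₁V₁/(RT₁) = 341×18.7/(8.314×298) = 2.57 mol.
Adiabatic: T₂/T₁ = (P₂/P₁)^((γ−1)/γ) ⇒ T₂ = 298×(6.83)^0.400 = 643 K; V₂ = 5.90 L.
For an ideal gas ΔU = nCvΔT with Cv = (3/2)R = 12.5 J/(mol·K).
ΔU = 2.57×12.5×(643−298) = 11100 J.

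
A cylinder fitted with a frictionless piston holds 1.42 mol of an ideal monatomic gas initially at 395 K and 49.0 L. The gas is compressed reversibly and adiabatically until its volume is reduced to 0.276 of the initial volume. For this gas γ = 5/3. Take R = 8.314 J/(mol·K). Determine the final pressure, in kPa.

813 kPa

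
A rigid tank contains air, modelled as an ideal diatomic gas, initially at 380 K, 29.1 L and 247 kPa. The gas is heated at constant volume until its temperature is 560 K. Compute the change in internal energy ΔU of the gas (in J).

8510 J

n = P₁V₁/(RT₁) = 247×29.1/(8.314×380) = 2.28 mol.
Isochoric: V stays 29.1 L; P/T = const ⇒ T₂ = 560 K, P₂ = 364 kPa.
For an ideal gas ΔU = nCvΔT with Cv = (5/2)R = 20.8 J/(mol·K).
ΔU = 2.28×20.8×(560−380) = 8510 J.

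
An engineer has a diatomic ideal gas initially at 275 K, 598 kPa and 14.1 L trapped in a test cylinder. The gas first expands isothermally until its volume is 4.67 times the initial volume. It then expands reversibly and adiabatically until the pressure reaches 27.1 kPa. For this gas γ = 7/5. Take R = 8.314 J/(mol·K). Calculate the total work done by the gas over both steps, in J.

n = P₁V₁/(RT₁) = 598×14.1/(8.314×275) = 3.69 mol.
Step 1 — Isothermal: T stays 275 K; PV = const ⇒ V₂ = 65.8 L, P₂ = 128 kPa.
ΔU = 0 (ideal gas, T constant).
W = nRT ln(V₂/V₁) = 3.69×8.314×275×ln(4.67) = 13000 J.
Q = ΔU + W = 13000 J.
State after step 1: P = 128 kPa, V = 65.8 L, T = 275 K.
Step 2 — Adiabatic: T₂/T₁ = (P₂/P₁)^((γ−1)/γ) ⇒ T₂ = 275×(0.212)^0.286 = 176 K; V₂ = 200 L.
ΔU = nCvΔT = 3.69×20.8×(176−275) = -7550 J.
Q = 0 for an adiabatic process, so W = −ΔU = 7550 J.
Net over both steps: W = 20500 J, Q = 13000 J, ΔU = -7550 J.

20500 J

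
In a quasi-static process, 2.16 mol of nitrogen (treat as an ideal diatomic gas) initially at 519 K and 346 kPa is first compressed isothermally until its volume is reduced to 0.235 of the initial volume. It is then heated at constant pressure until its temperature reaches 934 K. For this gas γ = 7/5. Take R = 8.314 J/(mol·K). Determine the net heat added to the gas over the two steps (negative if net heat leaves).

V₁ = nRT₁/P₁ = 2.16×8.314×519/346 = 26.9 L.
Step 1 — Isothermal: T stays 519 K; PV = const ⇒ V₂ = 6.33 L, P₂ = 1470 kPa.
ΔU = 0 (ideal gas, T constant).
W = nRT ln(V₂/V₁) = 2.16×8.314×519×ln(0.235) = -13500 J.
Q = ΔU + W = -13500 J.
State after step 1: P = 1470 kPa, V = 6.33 L, T = 519 K.
Step 2 — Isobaric: P stays 1470 kPa; V/T = const ⇒ T₂ = 934 K, V₂ = 11.4 L.
W = PΔV = 1470×(11.4−6.33) kPa·L = 7450 J.
ΔU = nCvΔT = 2.16×20.8×(934−519) = 18600 J.
Q = ΔU + W = nCpΔT = 26100 J.
Net over both steps: W = -6040 J, Q = 12600 J, ΔU = 18600 J.

12600 J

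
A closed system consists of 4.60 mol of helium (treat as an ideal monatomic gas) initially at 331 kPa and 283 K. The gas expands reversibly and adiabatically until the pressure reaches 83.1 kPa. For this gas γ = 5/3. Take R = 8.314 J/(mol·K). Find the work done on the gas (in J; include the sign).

V₁ = nRT₁/P₁ = 4.60×8.314×283/331 = 32.7 L.
Adiabatic: T₂/T₁ = (P₂/P₁)^((γ−1)/γ) ⇒ T₂ = 283×(0.251)^0.400 = 163 K; V₂ = 74.9 L.
ΔU = nCvΔT = 4.60×12.5×(163−283) = -6890 J.
Q = 0 for an adiabatic process, so W = −ΔU = 6890 J.
Work done on the gas = −W_by = -6890 J.

-6890 J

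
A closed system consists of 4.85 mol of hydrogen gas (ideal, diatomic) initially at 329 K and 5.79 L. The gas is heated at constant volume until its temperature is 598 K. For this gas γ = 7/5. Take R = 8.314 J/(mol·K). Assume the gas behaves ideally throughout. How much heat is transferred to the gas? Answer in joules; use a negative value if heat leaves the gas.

P₁ = nRT₁/V₁ = 4.85×8.314×329/5.79 = 2290 kPa.
Isochoric: V stays 5.79 L; P/T = const ⇒ T₂ = 598 K, P₂ = 4160 kPa.
W = 0 (no volume change).
ΔU = nCvΔT = 4.85×20.8×(598−329) = 27100 J.
Q = ΔU = 27100 J.

27100 J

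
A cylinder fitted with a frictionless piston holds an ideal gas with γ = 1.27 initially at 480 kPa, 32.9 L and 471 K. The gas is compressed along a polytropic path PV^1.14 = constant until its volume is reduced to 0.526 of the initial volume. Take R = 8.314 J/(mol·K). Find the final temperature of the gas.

515 K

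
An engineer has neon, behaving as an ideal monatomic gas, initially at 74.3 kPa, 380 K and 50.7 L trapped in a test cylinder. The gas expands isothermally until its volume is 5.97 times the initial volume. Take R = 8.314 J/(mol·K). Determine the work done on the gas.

-6730 J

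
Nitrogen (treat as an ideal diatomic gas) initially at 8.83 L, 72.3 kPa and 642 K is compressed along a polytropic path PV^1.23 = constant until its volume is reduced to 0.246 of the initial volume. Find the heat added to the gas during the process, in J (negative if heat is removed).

n = P₁V₁/(RT₁) = 72.3×8.83/(8.314×642) = 0.120 mol.
Polytropic n=1.23: T₂ = T₁(V₁/V₂)^(n−1) = 642×(4.07)^0.23 = 886 K; P₂ = P₁(V₁/V₂)^n = 406 kPa.
W = (P₁V₁−P₂V₂)/(n−1) = (72.3×8.83−406×2.17)/0.23 = -1060 J.
ΔU = nCvΔT = 0.120×20.8×(886−642) = 608 J.
Q = ΔU + W = -449 J.

-449 J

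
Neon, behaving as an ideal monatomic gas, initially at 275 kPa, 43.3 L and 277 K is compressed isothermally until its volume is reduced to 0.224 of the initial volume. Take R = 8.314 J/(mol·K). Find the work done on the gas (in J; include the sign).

17800 J

n = P₁V₁/(RT₁) = 275×43.3/(8.314×277) = 5.17 mol.
Isothermal: T stays 277 K; PV = const ⇒ V₂ = 9.70 L, P₂ = 1230 kPa.
W = nRT ln(V₂/V₁) = 5.17×8.314×277×ln(0.224) = -17800 J.
Work done on the gas = −W_by = 17800 J.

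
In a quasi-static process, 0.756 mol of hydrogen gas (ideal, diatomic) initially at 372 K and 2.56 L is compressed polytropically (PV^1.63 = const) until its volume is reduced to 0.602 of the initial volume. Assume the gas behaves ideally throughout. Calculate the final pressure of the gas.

P₁ = nRT₁/V₁ = 0.756×8.314×372/2.56 = 913 kPa.
Polytropic n=1.63: T₂ = T₁(V₁/V₂)^(n−1) = 372×(1.66)^0.63 = 512 K; P₂ = P₁(V₁/V₂)^n = 2090 kPa.

2090 kPa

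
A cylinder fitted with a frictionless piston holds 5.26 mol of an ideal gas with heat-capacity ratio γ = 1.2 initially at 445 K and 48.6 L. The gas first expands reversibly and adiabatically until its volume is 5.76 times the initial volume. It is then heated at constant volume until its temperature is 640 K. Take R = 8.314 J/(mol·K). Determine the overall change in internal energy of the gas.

42600 J

P₁ = nRT₁/V₁ = 5.26×8.314×445/48.6 = 400 kPa.
Step 1 — Adiabatic: TV^(γ−1) = const ⇒ T₂ = 445×(0.174)^0.200 = 314 K; PV^γ = const ⇒ P₂ = 49.0 kPa.
ΔU = nCvΔT = 5.26×41.6×(314−445) = -28700 J.
Q = 0 for an adiabatic process, so W = −ΔU = 28700 J.
State after step 1: P = 49.0 kPa, V = 280 L, T = 314 K.
Step 2 — Isochoric: V stays 280 L; P/T = const ⇒ T₂ = 640 K, P₂ = 100 kPa.
W = 0 (no volume change).
ΔU = nCvΔT = 5.26×41.6×(640−314) = 71400 J.
Q = ΔU = 71400 J.
Net over both steps: W = 28700 J, Q = 71400 J, ΔU = 42600 J.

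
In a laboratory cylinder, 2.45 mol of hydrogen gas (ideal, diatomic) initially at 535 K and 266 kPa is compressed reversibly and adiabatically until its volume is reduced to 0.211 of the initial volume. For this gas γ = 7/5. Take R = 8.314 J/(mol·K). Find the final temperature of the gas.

997 K

V₁ = nRT₁/P₁ = 2.45×8.314×535/266 = 41.0 L.
Adiabatic: TV^(γ−1) = const ⇒ T₂ = 535×(4.74)^0.400 = 997 K; PV^γ = const ⇒ P₂ = 2350 kPa.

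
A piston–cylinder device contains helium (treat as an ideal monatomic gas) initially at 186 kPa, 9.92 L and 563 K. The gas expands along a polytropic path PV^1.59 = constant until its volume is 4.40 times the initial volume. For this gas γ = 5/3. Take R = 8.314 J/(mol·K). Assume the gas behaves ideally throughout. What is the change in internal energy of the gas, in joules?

n = P₁V₁/(RT₁) = 186×9.92/(8.314×563) = 0.394 mol.
Polytropic n=1.59: T₂ = T₁(V₁/V₂)^(n−1) = 563×(0.227)^0.59 = 235 K; P₂ = P₁(V₁/V₂)^n = 17.6 kPa.
For an ideal gas ΔU = nCvΔT with Cv = (3/2)R = 12.5 J/(mol·K).
ΔU = 0.394×12.5×(235−563) = -1610 J.

-1610 J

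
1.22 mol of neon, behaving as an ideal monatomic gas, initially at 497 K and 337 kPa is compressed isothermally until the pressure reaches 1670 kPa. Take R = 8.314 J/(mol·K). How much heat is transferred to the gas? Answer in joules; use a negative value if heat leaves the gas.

V₁ = nRT₁/P₁ = 1.22×8.314×497/337 = 15.0 L.
Isothermal: T stays 497 K; PV = const ⇒ V₂ = 3.02 L, P₂ = 1670 kPa.
ΔU = 0 (ideal gas, T constant).
W = nRT ln(V₂/V₁) = 1.22×8.314×497×ln(0.202) = -8070 J.
Q = ΔU + W = -8070 J.

-8070 J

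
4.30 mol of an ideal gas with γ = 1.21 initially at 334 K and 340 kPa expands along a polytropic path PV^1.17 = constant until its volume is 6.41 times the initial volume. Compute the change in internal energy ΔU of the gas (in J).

-15400 J

V₁ = nRT₁/P₁ = 4.30×8.314×334/340 = 35.1 L.
Polytropic n=1.17: T₂ = T₁(V₁/V₂)^(n−1) = 334×(0.156)^0.17 = 244 K; P₂ = P₁(V₁/V₂)^n = 38.7 kPa.
For an ideal gas ΔU = nCvΔT with Cv = R/(γ−1) = 39.6 J/(mol·K).
ΔU = 4.30×39.6×(244−334) = -15400 J.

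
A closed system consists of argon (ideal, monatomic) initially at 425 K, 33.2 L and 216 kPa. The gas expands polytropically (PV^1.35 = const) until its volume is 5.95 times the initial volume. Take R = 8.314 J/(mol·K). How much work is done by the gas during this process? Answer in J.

9510 J

n = P₁V₁/(RT₁) = 216×33.2/(8.314×425) = 2.03 mol.
Polytropic n=1.35: T₂ = T₁(V₁/V₂)^(n−1) = 425×(0.168)^0.35 = 228 K; P₂ = P₁(V₁/V₂)^n = 19.4 kPa.
W = (P₁V₁−P₂V₂)/(n−1) = (216×33.2−19.4×198)/0.35 = 9510 J.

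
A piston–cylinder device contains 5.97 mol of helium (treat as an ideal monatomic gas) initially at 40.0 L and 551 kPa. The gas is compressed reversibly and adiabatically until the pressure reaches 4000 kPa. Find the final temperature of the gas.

981 K

T₁ = P₁V₁/(nR) = 551×40.0/(5.97×8.314) = 444 K.
Adiabatic: T₂/T₁ = (P₂/P₁)^((γ−1)/γ) ⇒ T₂ = 444×(7.26)^0.400 = 981 K; V₂ = 12.2 L.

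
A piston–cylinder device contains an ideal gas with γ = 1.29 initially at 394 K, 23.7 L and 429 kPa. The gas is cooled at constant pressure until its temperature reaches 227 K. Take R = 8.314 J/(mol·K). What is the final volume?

Isobaric: P stays 429 kPa; V/T = const ⇒ T₂ = 227 K, V₂ = 13.7 L.

13.7 L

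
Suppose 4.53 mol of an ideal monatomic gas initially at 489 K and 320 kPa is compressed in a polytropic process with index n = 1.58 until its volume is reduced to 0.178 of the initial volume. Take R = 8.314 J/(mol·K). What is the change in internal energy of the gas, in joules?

47500 J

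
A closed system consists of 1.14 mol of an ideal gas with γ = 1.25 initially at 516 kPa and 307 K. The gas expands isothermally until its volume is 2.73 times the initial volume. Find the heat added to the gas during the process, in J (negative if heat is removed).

V₁ = nRT₁/P₁ = 1.14×8.314×307/516 = 5.64 L.
Isothermal: T stays 307 K; PV = const ⇒ V₂ = 15.4 L, P₂ = 189 kPa.
ΔU = 0 (ideal gas, T constant).
W = nRT ln(V₂/V₁) = 1.14×8.314×307×ln(2.73) = 2920 J.
Q = ΔU + W = 2920 J.

2920 J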